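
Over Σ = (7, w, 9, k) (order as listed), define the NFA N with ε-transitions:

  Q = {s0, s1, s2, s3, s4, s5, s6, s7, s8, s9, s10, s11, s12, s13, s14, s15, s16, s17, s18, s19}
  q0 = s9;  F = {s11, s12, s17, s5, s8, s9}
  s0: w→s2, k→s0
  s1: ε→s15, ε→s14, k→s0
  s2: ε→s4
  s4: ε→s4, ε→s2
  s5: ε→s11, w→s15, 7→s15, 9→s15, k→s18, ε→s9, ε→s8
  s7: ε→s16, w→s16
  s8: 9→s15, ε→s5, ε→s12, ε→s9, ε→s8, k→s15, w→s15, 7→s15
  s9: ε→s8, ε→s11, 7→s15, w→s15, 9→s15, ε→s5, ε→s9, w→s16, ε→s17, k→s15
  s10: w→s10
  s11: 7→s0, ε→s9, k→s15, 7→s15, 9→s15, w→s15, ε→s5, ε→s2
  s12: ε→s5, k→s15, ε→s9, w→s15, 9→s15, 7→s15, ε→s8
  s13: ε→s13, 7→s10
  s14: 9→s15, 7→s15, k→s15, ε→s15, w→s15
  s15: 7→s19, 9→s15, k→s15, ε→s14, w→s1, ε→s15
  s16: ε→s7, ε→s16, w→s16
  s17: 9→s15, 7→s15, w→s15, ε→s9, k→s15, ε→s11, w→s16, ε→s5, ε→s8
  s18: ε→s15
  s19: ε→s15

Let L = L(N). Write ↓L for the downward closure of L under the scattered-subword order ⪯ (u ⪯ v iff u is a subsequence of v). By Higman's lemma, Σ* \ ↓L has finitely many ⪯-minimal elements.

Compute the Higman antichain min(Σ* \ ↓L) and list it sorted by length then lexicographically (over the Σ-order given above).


Antichain: [7, w, 9, k].

|Q|=20, |F|=6, |δ|=78 (36 ε).
min D↑ (2 st, q0=0, F={1}): 0:7→1,w→1,9→1,k→1 1:7→1,w→1,9→1,k→1.
'7': run [16, 7] end={s0,s1,s14,s15,s19,s2,s4} ∉↓L; 1/1 del acc.
'w': N↓-sim [16, 9] end={s0,s1,s14,s15,s16,s19,s2,s4,s7} rej; 1/1 deletions ∈↓L.
'9': run [16, 7] end={s0,s1,s14,s15,s19,s2,s4} rej; 1/1 deletions ∈↓L.
'k': |S_i|=[16, 8] end={s0,s1,s14,s15,s18,s19,s2,s4} rej; 1/1 deletions ∈↓L.
4 words, ⪯-incomp.


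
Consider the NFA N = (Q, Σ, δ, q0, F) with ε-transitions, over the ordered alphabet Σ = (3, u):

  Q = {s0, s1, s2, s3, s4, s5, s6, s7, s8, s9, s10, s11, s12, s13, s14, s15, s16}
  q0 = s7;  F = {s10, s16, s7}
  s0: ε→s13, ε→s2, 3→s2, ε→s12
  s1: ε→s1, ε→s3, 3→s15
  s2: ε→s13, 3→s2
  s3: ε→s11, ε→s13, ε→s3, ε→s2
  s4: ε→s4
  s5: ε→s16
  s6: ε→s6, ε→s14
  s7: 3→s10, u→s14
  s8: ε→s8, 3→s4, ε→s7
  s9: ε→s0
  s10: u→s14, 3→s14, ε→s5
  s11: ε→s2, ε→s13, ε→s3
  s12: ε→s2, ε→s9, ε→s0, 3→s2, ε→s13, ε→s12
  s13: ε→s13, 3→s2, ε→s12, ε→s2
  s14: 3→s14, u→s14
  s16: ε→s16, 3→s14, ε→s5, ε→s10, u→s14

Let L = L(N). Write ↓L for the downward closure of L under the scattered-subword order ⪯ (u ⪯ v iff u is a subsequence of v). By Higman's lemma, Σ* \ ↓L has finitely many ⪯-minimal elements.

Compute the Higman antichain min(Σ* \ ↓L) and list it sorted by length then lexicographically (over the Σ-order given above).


|Q|=17, |F|=3, |δ|=46 (32 ε).
min D↑ (3 st, q0=0, F={2}): 0:3→1,u→2 1:3→2,u→2 2:3→2,u→2 (ε-aug+det+¬).
'u': run [5, 1] end={s14} — reject; 1/1 single-dels accept.
'33': N↓-sim [5, 4, 1] end={s14} rej; 2/2 single-dels accept.
2 obstructions.

min(Σ*\↓L) = [u, 33].


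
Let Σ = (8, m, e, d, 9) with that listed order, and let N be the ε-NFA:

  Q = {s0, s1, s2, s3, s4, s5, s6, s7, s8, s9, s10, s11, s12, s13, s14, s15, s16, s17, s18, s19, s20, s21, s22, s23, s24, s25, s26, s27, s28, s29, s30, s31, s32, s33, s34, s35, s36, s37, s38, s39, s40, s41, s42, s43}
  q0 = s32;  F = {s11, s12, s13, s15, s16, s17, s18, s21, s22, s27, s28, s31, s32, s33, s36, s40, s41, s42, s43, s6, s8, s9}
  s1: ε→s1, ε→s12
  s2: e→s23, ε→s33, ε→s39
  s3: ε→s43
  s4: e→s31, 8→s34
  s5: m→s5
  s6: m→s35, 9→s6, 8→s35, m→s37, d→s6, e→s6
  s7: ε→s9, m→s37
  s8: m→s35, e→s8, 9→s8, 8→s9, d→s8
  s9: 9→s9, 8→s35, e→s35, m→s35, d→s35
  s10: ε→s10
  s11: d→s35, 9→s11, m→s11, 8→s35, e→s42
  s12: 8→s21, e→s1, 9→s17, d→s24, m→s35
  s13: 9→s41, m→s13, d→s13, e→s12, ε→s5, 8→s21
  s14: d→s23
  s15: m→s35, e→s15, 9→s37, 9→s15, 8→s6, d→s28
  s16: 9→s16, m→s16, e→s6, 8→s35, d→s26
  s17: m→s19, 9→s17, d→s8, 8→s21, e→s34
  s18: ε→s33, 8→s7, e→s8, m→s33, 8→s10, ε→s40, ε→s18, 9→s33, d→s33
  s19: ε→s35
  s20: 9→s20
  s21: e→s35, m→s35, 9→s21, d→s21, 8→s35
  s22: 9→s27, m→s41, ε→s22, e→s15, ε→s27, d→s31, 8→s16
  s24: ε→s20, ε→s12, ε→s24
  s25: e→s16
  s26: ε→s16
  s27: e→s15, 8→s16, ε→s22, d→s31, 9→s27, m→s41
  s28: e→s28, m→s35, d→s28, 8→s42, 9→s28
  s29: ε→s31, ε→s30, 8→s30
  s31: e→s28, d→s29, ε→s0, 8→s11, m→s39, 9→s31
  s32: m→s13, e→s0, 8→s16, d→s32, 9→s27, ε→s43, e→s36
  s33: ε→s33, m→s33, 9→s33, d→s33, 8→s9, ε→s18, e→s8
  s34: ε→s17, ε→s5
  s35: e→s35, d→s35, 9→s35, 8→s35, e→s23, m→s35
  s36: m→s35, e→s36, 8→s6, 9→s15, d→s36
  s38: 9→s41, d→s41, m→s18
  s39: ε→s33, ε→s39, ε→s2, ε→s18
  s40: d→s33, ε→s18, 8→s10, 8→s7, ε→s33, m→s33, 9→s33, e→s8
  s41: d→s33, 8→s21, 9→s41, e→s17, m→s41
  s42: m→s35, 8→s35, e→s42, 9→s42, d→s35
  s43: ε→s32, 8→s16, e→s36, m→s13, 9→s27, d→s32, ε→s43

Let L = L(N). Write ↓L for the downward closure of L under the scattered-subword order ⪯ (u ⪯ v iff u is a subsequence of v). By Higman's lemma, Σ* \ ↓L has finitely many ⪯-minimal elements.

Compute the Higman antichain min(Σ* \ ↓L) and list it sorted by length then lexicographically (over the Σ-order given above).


|Q|=44, |F|=22, |δ|=168 (35 ε).
min D↑ (19 st, q0=0, F={5}): 0:8→1,m→2,e→3,d→0,9→4 1:8→5,m→1,e→6,d→1,9→1 2:8→7,m→2,e→8,d→2,9→9 3:8→6,m→5,e→3,d→3,9→10 4:8→1,m→9,e→10,d→11,9→4 5:8→5,m→5,e→5,d→5,9→5 6:8→5,m→5,e→6,d→6,9→6 7:8→5,m→5,e→5,d→7,9→7 8:8→7,m→5,e→8,d→8,9→12 9:8→7,m→9,e→12,d→13,9→9 10:8→6,m→5,e→10,d→14,9→10 11:8→15,m→13,e→14,d→11,9→11 12:8→7,m→5,e→12,d→16,9→12 13:8→17,m→13,e→16,d→13,9→13 14:8→18,m→5,e→14,d→14,9→14 15:8→5,m→15,e→18,d→5,9→15 16:8→17,m→5,e→16,d→16,9→16 17:8→5,m→5,e→5,d→5,9→17 18:8→5,m→5,e→18,d→5,9→18.
'88': run [39, 13, 2] end={s23,s35} — reject; 2/2 del acc.
'em': run [39, 20, 5] end={s19,s23,s35,s37,s5} rej; 2/2 single-dels accept.
'm8m': N↓-sim [39, 28, 7, 3] end={s23,s35,s37} ∉↓L; 3/3 single-dels accept.
'm8e': |S_i|=[39, 28, 7, 2] end={s23,s35} rej; 3/3 deletions ∈↓L.
'9d8d': N↓-sim [39, 32, 23, 9, 2] end={s23,s35} — reject; 4/4 del acc.
5 obstructions.

Antichain: [88, em, m8m, m8e, 9d8d].


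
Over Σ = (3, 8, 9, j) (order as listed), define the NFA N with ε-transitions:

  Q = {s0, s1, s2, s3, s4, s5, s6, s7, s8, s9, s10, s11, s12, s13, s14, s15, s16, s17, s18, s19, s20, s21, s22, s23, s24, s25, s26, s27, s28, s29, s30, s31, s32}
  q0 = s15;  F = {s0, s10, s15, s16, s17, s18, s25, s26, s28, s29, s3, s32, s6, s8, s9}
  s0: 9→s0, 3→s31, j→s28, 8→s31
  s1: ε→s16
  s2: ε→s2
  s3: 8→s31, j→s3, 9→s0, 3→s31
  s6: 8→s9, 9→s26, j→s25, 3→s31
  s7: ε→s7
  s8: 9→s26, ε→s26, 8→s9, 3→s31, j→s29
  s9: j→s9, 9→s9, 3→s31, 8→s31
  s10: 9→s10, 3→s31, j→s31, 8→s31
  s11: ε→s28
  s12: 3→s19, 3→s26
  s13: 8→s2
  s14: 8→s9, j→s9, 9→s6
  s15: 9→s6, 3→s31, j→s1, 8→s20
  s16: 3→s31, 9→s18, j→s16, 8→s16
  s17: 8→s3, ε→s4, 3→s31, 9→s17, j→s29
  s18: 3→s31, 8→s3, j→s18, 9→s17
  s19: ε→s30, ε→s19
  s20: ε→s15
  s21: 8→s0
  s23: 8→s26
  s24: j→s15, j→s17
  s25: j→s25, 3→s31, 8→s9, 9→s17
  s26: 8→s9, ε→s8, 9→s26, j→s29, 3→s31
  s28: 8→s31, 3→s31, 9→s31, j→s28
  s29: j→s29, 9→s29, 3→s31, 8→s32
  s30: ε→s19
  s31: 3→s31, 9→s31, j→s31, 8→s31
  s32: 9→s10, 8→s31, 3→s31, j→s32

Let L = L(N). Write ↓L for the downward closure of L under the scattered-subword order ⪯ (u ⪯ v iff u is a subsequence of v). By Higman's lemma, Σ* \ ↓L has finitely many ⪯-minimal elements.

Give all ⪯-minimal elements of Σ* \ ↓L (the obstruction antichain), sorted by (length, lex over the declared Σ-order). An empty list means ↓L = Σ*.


Antichain: [3, 988, 99j89j, j989j9].

|Q|=33, |F|=15, |δ|=85 (11 ε).
min D↑ (15 st, q0=0, F={1}): 0:3→1,8→0,9→2,j→3 1:3→1,8→1,9→1,j→1 2:3→1,8→4,9→5,j→6 3:3→1,8→3,9→7,j→3 4:3→1,8→1,9→4,j→4 5:3→1,8→4,9→5,j→8 6:3→1,8→4,9→9,j→6 7:3→1,8→10,9→9,j→7 8:3→1,8→11,9→8,j→8 9:3→1,8→10,9→9,j→8 10:3→1,8→1,9→12,j→10 11:3→1,8→1,9→13,j→11 12:3→1,8→1,9→12,j→14 13:3→1,8→1,9→13,j→1 14:3→1,8→1,9→1,j→14 (ε-aug+det+¬).
'3': run [19, 1] end={s31} ∉↓L; 1/1 single-dels accept.
'988': run [19, 15, 7, 1] end={s31} rej; 3/3 del acc.
'99j89j': N↓-sim [19, 15, 12, 8, 3, 2, 1] end={s31} rej; 6/6 single-dels accept.
'j989j9': run [19, 14, 11, 6, 4, 2, 1] end={s31} rej; 6/6 deletions ∈↓L.
4 obstructions.


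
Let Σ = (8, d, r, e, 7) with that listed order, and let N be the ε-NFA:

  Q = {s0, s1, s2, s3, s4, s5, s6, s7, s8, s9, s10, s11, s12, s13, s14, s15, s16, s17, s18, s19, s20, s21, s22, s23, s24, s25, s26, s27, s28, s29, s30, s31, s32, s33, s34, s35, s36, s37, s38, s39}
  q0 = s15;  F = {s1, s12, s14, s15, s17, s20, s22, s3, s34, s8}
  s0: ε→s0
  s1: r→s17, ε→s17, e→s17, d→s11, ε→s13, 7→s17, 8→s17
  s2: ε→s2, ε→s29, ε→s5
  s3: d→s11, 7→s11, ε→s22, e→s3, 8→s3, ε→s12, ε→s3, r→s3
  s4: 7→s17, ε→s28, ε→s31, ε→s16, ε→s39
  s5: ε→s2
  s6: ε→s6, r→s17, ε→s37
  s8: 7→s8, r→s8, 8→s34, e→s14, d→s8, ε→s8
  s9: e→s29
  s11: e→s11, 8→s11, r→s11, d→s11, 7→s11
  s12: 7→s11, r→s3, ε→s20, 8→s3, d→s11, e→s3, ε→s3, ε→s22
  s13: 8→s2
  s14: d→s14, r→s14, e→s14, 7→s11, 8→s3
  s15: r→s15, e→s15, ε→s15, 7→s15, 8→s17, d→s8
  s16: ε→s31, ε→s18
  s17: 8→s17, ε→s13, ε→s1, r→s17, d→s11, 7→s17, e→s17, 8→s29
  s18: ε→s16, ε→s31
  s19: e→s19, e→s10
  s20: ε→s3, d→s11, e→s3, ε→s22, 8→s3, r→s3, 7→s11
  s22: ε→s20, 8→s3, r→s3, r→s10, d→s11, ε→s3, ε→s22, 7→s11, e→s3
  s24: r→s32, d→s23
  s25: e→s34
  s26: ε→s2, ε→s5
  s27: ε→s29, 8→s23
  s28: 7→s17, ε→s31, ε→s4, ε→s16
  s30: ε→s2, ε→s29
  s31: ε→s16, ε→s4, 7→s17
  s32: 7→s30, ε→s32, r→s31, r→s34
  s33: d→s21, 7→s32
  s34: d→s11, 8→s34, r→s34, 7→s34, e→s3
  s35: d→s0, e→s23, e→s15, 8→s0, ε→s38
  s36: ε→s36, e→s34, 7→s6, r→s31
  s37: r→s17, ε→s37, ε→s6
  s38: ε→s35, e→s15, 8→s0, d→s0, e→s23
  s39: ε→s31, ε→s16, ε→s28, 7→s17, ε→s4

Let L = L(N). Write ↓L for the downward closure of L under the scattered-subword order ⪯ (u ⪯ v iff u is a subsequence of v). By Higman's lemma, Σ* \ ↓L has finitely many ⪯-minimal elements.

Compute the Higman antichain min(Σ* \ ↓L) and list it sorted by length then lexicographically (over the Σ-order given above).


A = [8d, de7].

|Q|=40, |F|=10, |δ|=139 (52 ε).
min D↑ (7 st, q0=0, F={3}): 0:8→1,d→2,r→0,e→0,7→0 1:8→1,d→3,r→1,e→1,7→1 2:8→4,d→2,r→2,e→5,7→2 3:8→3,d→3,r→3,e→3,7→3 4:8→4,d→3,r→4,e→6,7→4 5:8→6,d→5,r→5,e→5,7→3 6:8→6,d→3,r→6,e→6,7→3 [Hopcroft].
'8d': N↓-sim [16, 13, 1] end={s11} — reject; 2/2 del acc.
'de7': |S_i|=[16, 9, 7, 1] end={s11} — reject; 3/3 del acc.
2 obstructions.


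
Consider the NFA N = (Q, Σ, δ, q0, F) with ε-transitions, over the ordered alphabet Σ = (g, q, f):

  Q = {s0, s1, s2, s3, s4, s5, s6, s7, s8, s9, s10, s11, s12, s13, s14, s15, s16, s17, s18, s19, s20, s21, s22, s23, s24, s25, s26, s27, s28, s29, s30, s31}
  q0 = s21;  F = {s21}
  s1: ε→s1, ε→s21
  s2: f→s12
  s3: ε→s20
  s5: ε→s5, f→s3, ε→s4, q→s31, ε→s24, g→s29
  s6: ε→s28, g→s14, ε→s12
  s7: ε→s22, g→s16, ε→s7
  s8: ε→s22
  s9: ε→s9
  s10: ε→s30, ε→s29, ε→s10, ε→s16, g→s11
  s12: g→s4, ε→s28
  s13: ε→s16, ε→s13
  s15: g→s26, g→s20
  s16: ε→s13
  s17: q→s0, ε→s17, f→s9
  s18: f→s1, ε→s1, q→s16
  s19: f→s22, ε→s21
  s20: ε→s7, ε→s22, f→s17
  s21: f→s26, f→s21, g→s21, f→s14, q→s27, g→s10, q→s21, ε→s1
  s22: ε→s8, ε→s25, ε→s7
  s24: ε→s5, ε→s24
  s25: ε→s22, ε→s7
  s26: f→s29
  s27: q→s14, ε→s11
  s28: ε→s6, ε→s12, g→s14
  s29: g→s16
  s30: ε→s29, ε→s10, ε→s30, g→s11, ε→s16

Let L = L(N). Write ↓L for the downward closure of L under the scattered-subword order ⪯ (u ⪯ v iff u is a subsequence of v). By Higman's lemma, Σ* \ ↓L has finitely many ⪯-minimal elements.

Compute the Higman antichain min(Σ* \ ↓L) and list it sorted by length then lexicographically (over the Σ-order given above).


min(Σ*\↓L) = [].

|Q|=32, |F|=1, |δ|=68 (40 ε).
min D↑ (1 st, q0=0, F={}): 0:g→0,q→0,f→0.
L(D↑) = ∅; no obstructions.


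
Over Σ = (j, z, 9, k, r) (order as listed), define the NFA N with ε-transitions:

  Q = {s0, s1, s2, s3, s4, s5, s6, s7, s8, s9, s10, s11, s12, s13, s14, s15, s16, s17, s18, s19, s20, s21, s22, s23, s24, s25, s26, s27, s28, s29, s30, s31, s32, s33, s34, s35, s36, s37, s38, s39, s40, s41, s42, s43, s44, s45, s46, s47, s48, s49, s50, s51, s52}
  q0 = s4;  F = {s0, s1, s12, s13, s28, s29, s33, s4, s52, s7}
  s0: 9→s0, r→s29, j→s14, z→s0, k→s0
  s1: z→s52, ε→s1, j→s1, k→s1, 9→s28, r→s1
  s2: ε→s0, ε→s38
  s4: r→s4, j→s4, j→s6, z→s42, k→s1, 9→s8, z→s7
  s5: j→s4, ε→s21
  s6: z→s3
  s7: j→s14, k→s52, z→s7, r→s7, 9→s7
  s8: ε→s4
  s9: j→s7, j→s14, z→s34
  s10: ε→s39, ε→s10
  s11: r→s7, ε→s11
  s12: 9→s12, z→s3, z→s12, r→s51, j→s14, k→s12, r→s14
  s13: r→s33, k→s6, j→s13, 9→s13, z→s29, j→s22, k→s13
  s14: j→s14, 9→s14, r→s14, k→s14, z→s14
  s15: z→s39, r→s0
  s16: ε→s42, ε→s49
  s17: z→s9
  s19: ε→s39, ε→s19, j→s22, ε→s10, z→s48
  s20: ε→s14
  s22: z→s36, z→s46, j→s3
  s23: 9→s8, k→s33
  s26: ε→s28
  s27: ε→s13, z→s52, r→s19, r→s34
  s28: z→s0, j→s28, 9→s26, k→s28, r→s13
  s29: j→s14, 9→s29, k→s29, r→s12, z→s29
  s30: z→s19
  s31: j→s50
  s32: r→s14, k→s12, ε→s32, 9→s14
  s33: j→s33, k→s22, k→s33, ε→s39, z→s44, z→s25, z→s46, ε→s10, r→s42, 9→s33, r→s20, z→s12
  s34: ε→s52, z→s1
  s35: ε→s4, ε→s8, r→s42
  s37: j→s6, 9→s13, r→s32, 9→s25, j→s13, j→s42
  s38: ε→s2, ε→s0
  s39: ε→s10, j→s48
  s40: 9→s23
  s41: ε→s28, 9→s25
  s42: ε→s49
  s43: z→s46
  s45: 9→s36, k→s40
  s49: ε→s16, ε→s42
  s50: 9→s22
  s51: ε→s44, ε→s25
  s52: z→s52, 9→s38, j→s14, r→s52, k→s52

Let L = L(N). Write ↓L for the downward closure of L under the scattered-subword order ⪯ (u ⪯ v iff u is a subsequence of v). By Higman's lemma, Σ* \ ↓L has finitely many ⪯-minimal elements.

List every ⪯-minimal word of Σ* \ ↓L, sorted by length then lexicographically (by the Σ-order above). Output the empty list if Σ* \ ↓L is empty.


|Q|=53, |F|=10, |δ|=136 (31 ε).
min D↑ (11 st, q0=0, F={3}): 0:j→0,z→1,9→0,k→2,r→0 1:j→3,z→1,9→1,k→4,r→1 2:j→2,z→4,9→5,k→2,r→2 3:j→3,z→3,9→3,k→3,r→3 4:j→3,z→4,9→6,k→4,r→4 5:j→5,z→6,9→5,k→5,r→7 6:j→3,z→6,9→6,k→6,r→8 7:j→7,z→8,9→7,k→7,r→9 8:j→3,z→8,9→8,k→8,r→10 9:j→9,z→10,9→9,k→9,r→3 10:j→3,z→10,9→10,k→10,r→3.
'zj': |S_i|=[30, 17, 1] end={s14} rej; 2/2 single-dels accept.
'k9rrr': run [30, 27, 25, 20, 17, 8] end={s14,s16,s20,s25,s42,s44,s49,s51} rej; 5/5 del acc.
2 minimals (antichain).

min(Σ*\↓L) = [zj, k9rrr].


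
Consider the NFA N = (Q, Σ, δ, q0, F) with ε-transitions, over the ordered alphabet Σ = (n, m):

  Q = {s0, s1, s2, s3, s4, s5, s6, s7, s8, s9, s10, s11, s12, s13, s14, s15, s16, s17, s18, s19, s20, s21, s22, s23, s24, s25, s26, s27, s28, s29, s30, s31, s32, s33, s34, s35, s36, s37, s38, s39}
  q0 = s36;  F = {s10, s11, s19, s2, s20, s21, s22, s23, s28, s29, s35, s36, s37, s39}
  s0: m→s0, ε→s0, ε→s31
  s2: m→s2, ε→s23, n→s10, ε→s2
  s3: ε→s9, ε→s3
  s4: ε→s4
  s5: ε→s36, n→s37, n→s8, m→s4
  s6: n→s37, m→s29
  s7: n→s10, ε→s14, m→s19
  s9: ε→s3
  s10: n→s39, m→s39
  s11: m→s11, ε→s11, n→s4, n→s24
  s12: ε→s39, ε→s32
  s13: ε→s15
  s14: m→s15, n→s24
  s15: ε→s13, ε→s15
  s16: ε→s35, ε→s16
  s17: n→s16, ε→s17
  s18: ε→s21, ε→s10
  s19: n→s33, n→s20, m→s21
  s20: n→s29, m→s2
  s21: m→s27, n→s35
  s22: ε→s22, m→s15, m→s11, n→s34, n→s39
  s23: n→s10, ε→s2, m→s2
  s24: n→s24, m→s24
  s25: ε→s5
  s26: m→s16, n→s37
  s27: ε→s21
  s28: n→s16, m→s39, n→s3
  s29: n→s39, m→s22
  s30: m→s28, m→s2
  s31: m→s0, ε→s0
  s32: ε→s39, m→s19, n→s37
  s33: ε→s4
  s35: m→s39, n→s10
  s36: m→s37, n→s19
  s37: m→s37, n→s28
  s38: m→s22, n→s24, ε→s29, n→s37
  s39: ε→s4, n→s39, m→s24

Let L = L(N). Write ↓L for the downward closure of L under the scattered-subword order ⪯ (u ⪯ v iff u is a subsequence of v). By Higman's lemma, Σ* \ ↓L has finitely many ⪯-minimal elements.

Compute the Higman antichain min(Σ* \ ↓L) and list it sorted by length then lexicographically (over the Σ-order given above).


|Q|=40, |F|=14, |δ|=86 (30 ε).
min D↑ (14 st, q0=0, F={12}): 0:n→1,m→2 1:n→3,m→4 2:n→5,m→2 3:n→6,m→7 4:n→8,m→4 5:n→8,m→9 6:n→9,m→10 7:n→11,m→7 8:n→11,m→9 9:n→9,m→12 10:n→9,m→13 11:n→9,m→9 12:n→12,m→12 13:n→12,m→13 [Hopcroft].
'mnmm': |S_i|=[24, 19, 10, 3, 1] end={s24} ∉↓L; 4/4 del acc.
'nnnnm': run [24, 22, 18, 10, 4, 1] end={s24} — reject; 5/5 del acc.
'nnnmmn': |S_i|=[24, 22, 18, 10, 8, 5, 2] end={s24,s4} — reject; 6/6 del acc.
3 minimals (antichain).

min(Σ*\↓L) = [mnmm, nnnnm, nnnmmn].


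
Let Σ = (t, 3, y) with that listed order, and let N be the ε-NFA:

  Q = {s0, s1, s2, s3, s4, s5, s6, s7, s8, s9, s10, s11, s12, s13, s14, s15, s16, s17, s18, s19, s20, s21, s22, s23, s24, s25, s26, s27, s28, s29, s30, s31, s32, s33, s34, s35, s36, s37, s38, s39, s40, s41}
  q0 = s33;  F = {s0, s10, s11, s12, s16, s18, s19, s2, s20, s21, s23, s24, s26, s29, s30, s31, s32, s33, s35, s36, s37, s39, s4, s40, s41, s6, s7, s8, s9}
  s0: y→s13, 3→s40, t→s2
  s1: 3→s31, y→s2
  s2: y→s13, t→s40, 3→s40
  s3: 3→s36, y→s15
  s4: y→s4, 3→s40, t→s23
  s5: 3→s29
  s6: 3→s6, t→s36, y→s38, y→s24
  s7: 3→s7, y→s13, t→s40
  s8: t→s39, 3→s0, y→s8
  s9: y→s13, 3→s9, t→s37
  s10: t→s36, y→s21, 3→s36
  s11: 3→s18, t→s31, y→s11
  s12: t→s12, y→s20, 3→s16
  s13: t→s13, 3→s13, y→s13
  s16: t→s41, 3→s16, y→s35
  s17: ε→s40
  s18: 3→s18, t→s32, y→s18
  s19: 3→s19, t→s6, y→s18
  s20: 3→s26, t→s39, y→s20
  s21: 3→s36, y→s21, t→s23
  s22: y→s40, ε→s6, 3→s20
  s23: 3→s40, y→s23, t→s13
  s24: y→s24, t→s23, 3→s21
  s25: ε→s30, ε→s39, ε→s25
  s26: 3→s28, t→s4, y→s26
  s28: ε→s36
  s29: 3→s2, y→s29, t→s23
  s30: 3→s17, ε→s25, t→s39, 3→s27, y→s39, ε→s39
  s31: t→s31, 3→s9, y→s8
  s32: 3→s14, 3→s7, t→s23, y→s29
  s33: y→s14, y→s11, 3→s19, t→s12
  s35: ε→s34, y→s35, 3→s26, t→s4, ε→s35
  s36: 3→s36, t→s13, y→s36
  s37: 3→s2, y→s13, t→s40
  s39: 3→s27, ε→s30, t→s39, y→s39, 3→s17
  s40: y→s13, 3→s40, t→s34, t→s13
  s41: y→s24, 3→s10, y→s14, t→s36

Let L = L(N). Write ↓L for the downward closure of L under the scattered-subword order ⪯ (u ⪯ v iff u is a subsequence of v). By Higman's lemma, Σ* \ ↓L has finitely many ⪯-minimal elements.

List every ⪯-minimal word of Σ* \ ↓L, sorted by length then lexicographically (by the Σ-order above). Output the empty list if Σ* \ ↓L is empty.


Antichain: [3ttt, yt3y, tyt3t, ty33t, t3t33t].

|Q|=42, |F|=29, |δ|=115 (11 ε).
min D↑ (29 st, q0=0, F={21}): 0:t→1,3→2,y→3 1:t→1,3→4,y→5 2:t→6,3→2,y→7 3:t→8,3→7,y→3 4:t→9,3→4,y→10 5:t→11,3→12,y→5 6:t→13,3→6,y→14 7:t→15,3→7,y→7 8:t→8,3→16,y→17 9:t→13,3→18,y→14 10:t→19,3→12,y→10 11:t→11,3→20,y→11 12:t→19,3→13,y→12 13:t→21,3→13,y→13 14:t→22,3→23,y→14 15:t→22,3→24,y→25 16:t→26,3→16,y→21 17:t→11,3→27,y→17 18:t→13,3→13,y→23 19:t→22,3→20,y→19 20:t→21,3→20,y→21 21:t→21,3→21,y→21 22:t→21,3→20,y→22 23:t→22,3→13,y→23 24:t→20,3→24,y→21 25:t→22,3→28,y→25 26:t→20,3→28,y→21 27:t→28,3→20,y→21 28:t→20,3→20,y→21 [Hopcroft].
'3ttt': N↓-sim [37, 28, 18, 5, 2] end={s13,s34} ∉↓L; 4/4 single-dels accept.
'yt3y': |S_i|=[37, 30, 20, 11, 1] end={s13} rej; 4/4 del acc.
'tyt3t': N↓-sim [37, 33, 23, 11, 5, 2] end={s13,s34} ∉↓L; 5/5 del acc.
'ty33t': run [37, 33, 23, 13, 5, 2] end={s13,s34} rej; 5/5 del acc.
't3t33t': |S_i|=[37, 33, 24, 13, 8, 4, 2] end={s13,s34} ∉↓L; 6/6 single-dels accept.
5 words, ⪯-incomp.


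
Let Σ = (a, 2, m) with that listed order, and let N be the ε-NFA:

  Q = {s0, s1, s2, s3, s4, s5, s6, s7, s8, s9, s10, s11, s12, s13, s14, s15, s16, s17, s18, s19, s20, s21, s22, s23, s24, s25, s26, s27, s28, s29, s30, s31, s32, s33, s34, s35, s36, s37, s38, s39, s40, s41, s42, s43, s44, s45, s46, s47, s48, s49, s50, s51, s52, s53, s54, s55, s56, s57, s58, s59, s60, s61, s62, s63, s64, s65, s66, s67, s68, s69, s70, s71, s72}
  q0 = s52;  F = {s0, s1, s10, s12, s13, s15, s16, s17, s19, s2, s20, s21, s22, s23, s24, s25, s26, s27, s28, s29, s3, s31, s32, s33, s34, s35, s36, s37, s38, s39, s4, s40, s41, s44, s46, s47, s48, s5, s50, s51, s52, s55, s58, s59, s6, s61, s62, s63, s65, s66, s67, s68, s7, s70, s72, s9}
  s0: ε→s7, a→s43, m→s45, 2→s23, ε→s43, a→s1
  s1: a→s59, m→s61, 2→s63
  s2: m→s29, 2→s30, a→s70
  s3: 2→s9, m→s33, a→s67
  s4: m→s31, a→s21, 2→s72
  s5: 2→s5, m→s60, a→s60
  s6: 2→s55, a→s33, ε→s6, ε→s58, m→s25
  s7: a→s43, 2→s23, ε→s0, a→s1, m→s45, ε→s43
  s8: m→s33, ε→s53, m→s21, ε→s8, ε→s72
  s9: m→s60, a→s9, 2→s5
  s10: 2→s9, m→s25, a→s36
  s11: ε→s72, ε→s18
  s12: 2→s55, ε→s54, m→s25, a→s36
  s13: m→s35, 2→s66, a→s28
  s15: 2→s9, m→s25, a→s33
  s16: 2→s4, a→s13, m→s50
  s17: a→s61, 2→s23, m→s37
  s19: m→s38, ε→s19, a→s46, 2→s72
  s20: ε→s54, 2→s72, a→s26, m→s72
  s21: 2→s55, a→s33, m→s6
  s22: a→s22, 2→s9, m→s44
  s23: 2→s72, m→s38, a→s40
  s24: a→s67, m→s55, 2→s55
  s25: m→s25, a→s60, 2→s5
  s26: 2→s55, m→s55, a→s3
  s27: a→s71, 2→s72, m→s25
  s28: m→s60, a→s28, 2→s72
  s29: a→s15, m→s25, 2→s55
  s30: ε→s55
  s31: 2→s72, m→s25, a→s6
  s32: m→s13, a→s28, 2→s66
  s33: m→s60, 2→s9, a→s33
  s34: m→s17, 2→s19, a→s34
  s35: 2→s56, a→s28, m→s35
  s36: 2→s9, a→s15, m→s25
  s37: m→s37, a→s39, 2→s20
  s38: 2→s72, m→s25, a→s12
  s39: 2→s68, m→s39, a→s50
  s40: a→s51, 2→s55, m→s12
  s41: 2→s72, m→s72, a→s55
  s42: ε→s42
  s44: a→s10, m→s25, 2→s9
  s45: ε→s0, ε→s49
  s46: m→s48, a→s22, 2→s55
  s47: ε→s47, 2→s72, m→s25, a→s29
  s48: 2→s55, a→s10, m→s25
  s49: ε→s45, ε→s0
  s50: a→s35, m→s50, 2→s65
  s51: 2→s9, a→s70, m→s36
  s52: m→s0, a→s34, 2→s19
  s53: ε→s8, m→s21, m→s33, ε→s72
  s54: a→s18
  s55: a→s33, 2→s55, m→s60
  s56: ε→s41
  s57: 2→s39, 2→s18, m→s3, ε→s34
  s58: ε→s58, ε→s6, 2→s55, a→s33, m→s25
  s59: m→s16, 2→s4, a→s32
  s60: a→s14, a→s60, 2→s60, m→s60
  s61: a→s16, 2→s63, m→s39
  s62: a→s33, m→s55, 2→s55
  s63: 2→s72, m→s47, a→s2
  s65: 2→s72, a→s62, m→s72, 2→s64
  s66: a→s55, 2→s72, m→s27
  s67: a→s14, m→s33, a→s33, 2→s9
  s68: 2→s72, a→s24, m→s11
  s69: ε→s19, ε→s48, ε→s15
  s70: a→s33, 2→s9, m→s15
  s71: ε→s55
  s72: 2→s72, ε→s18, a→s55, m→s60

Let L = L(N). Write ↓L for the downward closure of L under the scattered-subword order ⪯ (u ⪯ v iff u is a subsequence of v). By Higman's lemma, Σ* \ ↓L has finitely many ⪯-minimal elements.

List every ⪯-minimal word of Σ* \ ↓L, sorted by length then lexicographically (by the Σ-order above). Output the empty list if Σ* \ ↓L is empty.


|Q|=73, |F|=56, |δ|=216 (32 ε).
min D↑ (55 st, q0=0, F={15}): 0:a→1,2→2,m→3 1:a→1,2→2,m→4 2:a→5,2→6,m→7 3:a→8,2→9,m→3 4:a→10,2→9,m→11 5:a→12,2→13,m→14 6:a→13,2→6,m→15 7:a→16,2→6,m→17 8:a→18,2→19,m→10 9:a→20,2→6,m→7 10:a→21,2→19,m→22 11:a→22,2→23,m→11 12:a→12,2→24,m→25 13:a→26,2→13,m→15 14:a→27,2→13,m→17 15:a→15,2→15,m→15 16:a→28,2→13,m→17 17:a→15,2→29,m→17 18:a→30,2→31,m→21 19:a→32,2→6,m→33 20:a→34,2→13,m→16 21:a→35,2→31,m→36 22:a→36,2→37,m→22 23:a→38,2→6,m→6 24:a→24,2→29,m→15 25:a→27,2→24,m→17 26:a→26,2→24,m→15 27:a→28,2→24,m→17 28:a→39,2→24,m→17 29:a→15,2→29,m→15 30:a→40,2→41,m→35 31:a→42,2→6,m→43 32:a→44,2→13,m→45 33:a→45,2→6,m→17 34:a→44,2→24,m→28 35:a→40,2→41,m→46 36:a→46,2→47,m→36 37:a→48,2→6,m→6 38:a→49,2→13,m→13 39:a→26,2→24,m→17 40:a→40,2→6,m→15 41:a→13,2→6,m→50 42:a→26,2→13,m→51 43:a→51,2→6,m→17 44:a→26,2→24,m→39 45:a→39,2→13,m→17 46:a→40,2→52,m→46 47:a→53,2→6,m→6 48:a→54,2→13,m→13 49:a→54,2→24,m→26 50:a→13,2→6,m→17 51:a→26,2→13,m→17 52:a→13,2→6,m→6 53:a→26,2→13,m→13 54:a→26,2→24,m→26 [Hopcroft].
'22m': |S_i|=[68, 49, 10, 2] end={s14,s60} ∉↓L; 3/3 single-dels accept.
'2mma': run [68, 49, 25, 4, 2] end={s14,s60} rej; 4/4 deletions ∈↓L.
'amm2mm': |S_i|=[68, 63, 55, 38, 21, 9, 2] end={s14,s60} — reject; 6/6 single-dels accept.
'2aa22a': N↓-sim [68, 49, 32, 16, 4, 3, 2] end={s14,s60} — reject; 6/6 single-dels accept.
'maaaam': run [68, 63, 52, 39, 25, 10, 2] end={s14,s60} — reject; 6/6 del acc.
5 words, ⪯-incomp.

min(Σ*\↓L) = [22m, 2mma, amm2mm, 2aa22a, maaaam].


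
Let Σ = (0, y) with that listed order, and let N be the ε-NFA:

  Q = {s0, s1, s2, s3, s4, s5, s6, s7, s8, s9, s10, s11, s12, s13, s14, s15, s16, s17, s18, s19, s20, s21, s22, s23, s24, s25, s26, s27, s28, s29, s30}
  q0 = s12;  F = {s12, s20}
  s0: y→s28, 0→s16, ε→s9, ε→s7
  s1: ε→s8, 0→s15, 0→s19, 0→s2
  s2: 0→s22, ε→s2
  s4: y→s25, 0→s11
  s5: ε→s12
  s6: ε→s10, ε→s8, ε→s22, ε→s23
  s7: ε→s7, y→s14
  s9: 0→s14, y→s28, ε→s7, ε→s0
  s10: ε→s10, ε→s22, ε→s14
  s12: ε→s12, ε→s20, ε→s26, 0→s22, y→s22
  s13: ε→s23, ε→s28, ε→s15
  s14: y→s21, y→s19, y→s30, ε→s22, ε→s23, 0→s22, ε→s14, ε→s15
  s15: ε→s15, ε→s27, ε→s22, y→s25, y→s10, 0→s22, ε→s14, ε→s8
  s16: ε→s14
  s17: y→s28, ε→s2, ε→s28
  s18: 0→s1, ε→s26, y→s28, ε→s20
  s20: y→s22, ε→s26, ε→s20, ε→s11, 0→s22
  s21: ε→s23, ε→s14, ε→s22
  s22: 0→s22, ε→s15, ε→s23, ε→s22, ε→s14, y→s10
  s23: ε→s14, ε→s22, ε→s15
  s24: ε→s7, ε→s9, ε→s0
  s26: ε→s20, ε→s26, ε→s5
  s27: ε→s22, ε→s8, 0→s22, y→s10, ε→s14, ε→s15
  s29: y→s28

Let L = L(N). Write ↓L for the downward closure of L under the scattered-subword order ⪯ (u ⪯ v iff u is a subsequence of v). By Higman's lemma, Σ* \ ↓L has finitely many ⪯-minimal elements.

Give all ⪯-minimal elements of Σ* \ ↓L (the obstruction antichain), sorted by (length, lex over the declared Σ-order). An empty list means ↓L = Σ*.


Antichain: [0, y].

|Q|=31, |F|=2, |δ|=88 (58 ε).
min D↑ (2 st, q0=0, F={1}): 0:0→1,y→1 1:0→1,y→1 (ε-aug+det+¬).
'0': N↓-sim [16, 11] end={s10,s14,s15,s19,s21,s22,s23,s25,s27,s30,s8} ∉↓L; 1/1 single-dels accept.
'y': N↓-sim [16, 11] end={s10,s14,s15,s19,s21,s22,s23,s25,s27,s30,s8} ∉↓L; 1/1 deletions ∈↓L.
2 obstructions.


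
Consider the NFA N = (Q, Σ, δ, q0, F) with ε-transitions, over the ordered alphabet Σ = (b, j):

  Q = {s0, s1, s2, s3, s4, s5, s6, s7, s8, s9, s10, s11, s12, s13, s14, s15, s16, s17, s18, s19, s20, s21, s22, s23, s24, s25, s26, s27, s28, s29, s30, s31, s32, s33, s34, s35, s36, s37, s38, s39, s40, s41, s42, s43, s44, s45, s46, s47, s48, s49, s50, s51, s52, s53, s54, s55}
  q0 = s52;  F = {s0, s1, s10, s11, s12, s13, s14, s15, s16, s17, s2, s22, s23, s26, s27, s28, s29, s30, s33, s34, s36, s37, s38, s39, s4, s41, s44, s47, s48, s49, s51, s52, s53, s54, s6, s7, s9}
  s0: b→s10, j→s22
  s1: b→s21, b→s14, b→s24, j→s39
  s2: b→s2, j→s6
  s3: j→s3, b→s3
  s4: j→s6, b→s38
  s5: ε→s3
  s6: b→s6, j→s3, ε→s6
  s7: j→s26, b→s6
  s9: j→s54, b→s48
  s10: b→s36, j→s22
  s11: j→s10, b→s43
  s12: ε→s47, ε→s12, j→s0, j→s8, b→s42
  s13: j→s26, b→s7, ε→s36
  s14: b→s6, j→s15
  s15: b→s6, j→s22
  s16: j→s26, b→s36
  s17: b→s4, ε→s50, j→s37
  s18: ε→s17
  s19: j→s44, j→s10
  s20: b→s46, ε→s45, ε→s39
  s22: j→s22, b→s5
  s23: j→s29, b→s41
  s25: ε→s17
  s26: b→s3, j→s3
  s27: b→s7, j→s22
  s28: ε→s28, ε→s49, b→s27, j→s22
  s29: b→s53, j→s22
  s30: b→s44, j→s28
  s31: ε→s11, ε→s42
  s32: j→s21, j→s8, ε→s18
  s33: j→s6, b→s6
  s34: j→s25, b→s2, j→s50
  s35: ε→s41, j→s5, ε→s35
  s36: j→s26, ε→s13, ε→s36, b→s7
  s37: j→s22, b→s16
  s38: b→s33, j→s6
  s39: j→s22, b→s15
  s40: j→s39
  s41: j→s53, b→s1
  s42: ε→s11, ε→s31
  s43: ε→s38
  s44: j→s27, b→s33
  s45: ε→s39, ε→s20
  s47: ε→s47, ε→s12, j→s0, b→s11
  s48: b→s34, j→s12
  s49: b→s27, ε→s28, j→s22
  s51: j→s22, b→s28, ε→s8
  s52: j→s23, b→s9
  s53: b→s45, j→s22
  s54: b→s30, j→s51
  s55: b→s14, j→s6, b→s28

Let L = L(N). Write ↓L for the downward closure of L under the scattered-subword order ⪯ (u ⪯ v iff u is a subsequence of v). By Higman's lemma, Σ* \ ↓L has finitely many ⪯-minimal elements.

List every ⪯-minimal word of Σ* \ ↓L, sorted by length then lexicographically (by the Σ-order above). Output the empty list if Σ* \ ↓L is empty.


Antichain: [jjjb, bbbbjj, jbbbbj].

|Q|=56, |F|=37, |δ|=118 (28 ε).
min D↑ (35 st, q0=0, F={22}): 0:b→1,j→2 1:b→3,j→4 2:b→5,j→6 3:b→7,j→8 4:b→9,j→10 5:b→11,j→12 6:b→12,j→13 7:b→14,j→15 8:b→16,j→17 9:b→18,j→19 10:b→19,j→13 11:b→20,j→21 12:b→21,j→13 13:b→22,j→13 14:b→14,j→23 15:b→24,j→25 16:b→26,j→27 17:b→27,j→13 18:b→28,j→29 19:b→29,j→13 20:b→23,j→30 21:b→30,j→13 22:b→22,j→22 23:b→23,j→22 24:b→26,j→23 25:b→31,j→13 26:b→28,j→23 27:b→32,j→13 28:b→23,j→23 29:b→33,j→13 30:b→23,j→13 31:b→32,j→34 32:b→33,j→34 33:b→23,j→34 34:b→22,j→22.
'jjjb': N↓-sim [50, 45, 24, 4, 2] end={s3,s5} ∉↓L; 4/4 deletions ∈↓L.
'bbbbjj': N↓-sim [50, 47, 42, 30, 13, 3, 1] end={s3} — reject; 6/6 single-dels accept.
'jbbbbj': |S_i|=[50, 45, 33, 22, 12, 3, 1] end={s3} rej; 6/6 single-dels accept.
3 minimals (antichain).


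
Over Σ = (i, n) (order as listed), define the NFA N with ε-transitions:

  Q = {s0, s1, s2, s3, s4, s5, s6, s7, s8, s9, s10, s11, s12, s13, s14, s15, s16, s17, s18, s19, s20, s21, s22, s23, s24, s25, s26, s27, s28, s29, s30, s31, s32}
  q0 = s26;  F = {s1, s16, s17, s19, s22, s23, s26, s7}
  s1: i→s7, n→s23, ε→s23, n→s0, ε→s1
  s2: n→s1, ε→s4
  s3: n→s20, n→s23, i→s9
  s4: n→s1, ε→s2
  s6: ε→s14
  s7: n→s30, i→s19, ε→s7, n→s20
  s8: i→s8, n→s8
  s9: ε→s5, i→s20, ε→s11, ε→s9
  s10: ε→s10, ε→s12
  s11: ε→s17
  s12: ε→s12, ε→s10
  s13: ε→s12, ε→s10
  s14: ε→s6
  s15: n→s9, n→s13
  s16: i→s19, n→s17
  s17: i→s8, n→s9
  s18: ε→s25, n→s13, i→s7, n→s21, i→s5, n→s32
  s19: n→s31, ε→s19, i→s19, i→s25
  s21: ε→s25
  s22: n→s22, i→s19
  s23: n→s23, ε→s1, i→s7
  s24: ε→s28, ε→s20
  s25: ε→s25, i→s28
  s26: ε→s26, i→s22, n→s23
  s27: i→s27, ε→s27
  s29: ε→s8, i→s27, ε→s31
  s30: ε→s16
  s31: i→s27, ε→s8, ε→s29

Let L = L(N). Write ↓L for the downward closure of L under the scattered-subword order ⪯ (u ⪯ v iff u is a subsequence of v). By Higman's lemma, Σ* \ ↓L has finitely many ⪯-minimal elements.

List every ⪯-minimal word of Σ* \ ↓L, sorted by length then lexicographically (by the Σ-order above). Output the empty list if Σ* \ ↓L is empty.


Antichain: [iin, ninni].

|Q|=33, |F|=8, |δ|=69 (31 ε).
min D↑ (8 st, q0=0, F={5}): 0:i→1,n→2 1:i→3,n→1 2:i→4,n→2 3:i→3,n→5 4:i→3,n→6 5:i→5,n→5 6:i→3,n→7 7:i→5,n→7 [Hopcroft].
'iin': N↓-sim [20, 16, 8, 4] end={s27,s29,s31,s8} ∉↓L; 3/3 del acc.
'ninni': |S_i|=[20, 19, 15, 14, 9, 3] end={s20,s27,s8} — reject; 5/5 deletions ∈↓L.
2 minimals (antichain).


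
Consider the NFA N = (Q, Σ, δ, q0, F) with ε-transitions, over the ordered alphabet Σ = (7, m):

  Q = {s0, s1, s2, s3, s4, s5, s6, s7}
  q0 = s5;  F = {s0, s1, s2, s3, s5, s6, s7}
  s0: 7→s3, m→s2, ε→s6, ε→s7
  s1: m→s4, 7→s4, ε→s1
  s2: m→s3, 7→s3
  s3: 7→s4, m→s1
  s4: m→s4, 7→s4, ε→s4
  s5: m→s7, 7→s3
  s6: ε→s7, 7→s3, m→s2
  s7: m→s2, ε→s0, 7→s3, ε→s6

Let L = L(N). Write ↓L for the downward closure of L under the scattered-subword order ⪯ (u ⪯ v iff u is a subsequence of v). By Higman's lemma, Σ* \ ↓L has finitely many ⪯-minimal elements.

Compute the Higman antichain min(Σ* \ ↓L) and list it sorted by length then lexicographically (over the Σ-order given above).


|Q|=8, |F|=7, |δ|=23 (7 ε).
min D↑ (6 st, q0=0, F={3}): 0:7→1,m→2 1:7→3,m→4 2:7→1,m→5 3:7→3,m→3 4:7→3,m→3 5:7→1,m→1 [Hopcroft].
'77': run [8, 3, 1] end={s4} ∉↓L; 2/2 deletions ∈↓L.
'7mm': run [8, 3, 2, 1] end={s4} — reject; 3/3 del acc.
'mmm7': |S_i|=[8, 7, 4, 3, 1] end={s4} — reject; 4/4 del acc.
'mmmmm': run [8, 7, 4, 3, 2, 1] end={s4} rej; 5/5 deletions ∈↓L.
4 minimals (antichain).

Antichain: [77, 7mm, mmm7, mmmmm].


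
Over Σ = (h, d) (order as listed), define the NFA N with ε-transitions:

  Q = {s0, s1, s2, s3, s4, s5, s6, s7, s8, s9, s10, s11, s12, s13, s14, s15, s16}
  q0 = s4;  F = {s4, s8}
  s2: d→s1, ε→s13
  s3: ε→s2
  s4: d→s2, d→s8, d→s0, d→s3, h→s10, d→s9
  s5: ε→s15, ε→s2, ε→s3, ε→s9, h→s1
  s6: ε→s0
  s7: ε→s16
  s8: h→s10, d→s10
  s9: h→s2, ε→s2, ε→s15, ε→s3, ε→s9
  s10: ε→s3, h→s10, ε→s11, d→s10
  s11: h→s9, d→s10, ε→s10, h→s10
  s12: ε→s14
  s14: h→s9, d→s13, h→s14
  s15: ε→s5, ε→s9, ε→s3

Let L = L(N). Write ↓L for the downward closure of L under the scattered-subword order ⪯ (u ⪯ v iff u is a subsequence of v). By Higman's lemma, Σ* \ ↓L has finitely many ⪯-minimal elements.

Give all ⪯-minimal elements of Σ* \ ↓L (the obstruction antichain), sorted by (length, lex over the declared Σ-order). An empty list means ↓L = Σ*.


min(Σ*\↓L) = [h, dd].

|Q|=17, |F|=2, |δ|=38 (19 ε).
min D↑ (3 st, q0=0, F={1}): 0:h→1,d→2 1:h→1,d→1 2:h→1,d→1.
'h': |S_i|=[12, 9] end={s1,s10,s11,s13,s15,s2,s3,s5,s9} ∉↓L; 1/1 del acc.
'dd': |S_i|=[12, 11, 9] end={s1,s10,s11,s13,s15,s2,s3,s5,s9} rej; 2/2 del acc.
2 words, ⪯-incomp.


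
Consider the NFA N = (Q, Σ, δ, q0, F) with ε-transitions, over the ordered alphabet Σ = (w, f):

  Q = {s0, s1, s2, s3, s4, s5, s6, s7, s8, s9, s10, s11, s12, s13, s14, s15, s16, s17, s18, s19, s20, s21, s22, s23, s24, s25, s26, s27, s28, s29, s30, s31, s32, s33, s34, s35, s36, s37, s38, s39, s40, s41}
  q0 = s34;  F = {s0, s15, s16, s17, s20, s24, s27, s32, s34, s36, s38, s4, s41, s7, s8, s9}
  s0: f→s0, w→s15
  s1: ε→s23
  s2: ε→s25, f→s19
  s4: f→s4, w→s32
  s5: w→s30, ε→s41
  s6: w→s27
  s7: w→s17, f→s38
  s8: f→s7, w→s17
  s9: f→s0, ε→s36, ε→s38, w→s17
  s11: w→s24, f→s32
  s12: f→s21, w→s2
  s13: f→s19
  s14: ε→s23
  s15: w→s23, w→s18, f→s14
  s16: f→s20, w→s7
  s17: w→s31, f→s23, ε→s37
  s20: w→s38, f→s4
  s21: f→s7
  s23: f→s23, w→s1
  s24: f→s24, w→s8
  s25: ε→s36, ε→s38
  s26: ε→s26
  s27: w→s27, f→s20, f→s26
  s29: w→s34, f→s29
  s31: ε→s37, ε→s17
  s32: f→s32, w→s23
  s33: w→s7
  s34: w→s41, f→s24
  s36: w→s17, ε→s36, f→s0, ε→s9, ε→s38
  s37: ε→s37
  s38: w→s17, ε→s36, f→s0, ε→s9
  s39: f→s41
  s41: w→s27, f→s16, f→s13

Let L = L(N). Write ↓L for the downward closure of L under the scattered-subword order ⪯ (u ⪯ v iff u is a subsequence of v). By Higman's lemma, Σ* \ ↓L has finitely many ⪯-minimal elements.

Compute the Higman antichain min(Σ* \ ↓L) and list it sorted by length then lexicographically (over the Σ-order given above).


A = [fwwf, wwffww, wfffww].

|Q|=42, |F|=16, |δ|=68 (18 ε).
min D↑ (15 st, q0=0, F={11}): 0:w→1,f→2 1:w→3,f→4 2:w→5,f→2 3:w→3,f→6 4:w→7,f→6 5:w→8,f→7 6:w→9,f→10 7:w→8,f→9 8:w→8,f→11 9:w→8,f→12 10:w→13,f→10 11:w→11,f→11 12:w→14,f→12 13:w→11,f→13 14:w→11,f→11 [Hopcroft].
'fwwf': run [25, 22, 15, 8, 3] end={s1,s14,s23} ∉↓L; 4/4 deletions ∈↓L.
'wwffww': N↓-sim [25, 23, 18, 16, 8, 6, 3] end={s1,s18,s23} — reject; 6/6 single-dels accept.
'wfffww': N↓-sim [25, 23, 20, 16, 8, 6, 3] end={s1,s18,s23} ∉↓L; 6/6 deletions ∈↓L.
3 minimals (antichain).


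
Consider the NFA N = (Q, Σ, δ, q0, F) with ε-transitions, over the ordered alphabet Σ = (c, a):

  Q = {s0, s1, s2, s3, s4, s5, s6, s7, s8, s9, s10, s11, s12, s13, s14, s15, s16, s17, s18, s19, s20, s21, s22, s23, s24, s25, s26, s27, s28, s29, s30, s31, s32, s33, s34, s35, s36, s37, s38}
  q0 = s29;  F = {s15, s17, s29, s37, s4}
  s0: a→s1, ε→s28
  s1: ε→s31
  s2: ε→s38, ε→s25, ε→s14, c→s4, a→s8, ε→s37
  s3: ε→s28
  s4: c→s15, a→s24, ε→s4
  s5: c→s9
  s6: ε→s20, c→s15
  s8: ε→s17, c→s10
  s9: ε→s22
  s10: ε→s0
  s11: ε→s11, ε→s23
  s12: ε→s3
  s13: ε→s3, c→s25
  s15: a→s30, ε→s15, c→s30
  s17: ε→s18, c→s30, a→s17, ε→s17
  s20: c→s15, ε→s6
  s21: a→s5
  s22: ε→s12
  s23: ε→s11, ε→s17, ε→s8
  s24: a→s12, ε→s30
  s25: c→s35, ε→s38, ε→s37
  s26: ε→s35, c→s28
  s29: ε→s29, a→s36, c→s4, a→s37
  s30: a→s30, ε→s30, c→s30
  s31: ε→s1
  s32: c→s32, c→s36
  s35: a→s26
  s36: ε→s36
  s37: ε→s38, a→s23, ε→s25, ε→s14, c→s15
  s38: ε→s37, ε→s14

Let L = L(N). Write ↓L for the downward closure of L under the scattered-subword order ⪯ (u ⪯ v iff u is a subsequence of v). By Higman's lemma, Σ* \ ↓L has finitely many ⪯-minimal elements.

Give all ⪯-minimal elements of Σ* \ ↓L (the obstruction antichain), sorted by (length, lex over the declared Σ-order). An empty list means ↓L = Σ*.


min(Σ*\↓L) = [ca, ccc, acc, aac].

|Q|=39, |F|=5, |δ|=65 (37 ε).
min D↑ (6 st, q0=0, F={4}): 0:c→1,a→2 1:c→3,a→4 2:c→3,a→5 3:c→4,a→4 4:c→4,a→4 5:c→4,a→5 (ε-aug+det+¬).
'ca': run [24, 13, 9] end={s1,s12,s24,s26,s28,s3,s30,s31,s35} — reject; 2/2 deletions ∈↓L.
'ccc': run [24, 13, 3, 1] end={s30} ∉↓L; 3/3 single-dels accept.
'acc': run [24, 22, 9, 2] end={s28,s30} rej; 3/3 deletions ∈↓L.
'aac': |S_i|=[24, 22, 15, 6] end={s0,s1,s10,s28,s30,s31} — reject; 3/3 deletions ∈↓L.
4 words, ⪯-incomp.
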